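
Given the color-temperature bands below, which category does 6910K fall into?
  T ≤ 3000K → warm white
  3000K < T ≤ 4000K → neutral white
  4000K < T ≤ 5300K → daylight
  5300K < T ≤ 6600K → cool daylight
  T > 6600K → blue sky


Temperature: 6910K
6910K > 6600K → blue sky
Classification: blue sky


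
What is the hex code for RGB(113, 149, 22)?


R = 113 → 71 (hex)
G = 149 → 95 (hex)
B = 22 → 16 (hex)
Hex = #719516


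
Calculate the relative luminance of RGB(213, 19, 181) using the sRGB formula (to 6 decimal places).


Linearize each channel (sRGB transfer function): c = v/255; c_lin = c/12.92 if c ≤ 0.04045, else ((c+0.055)/1.055)^2.4
  R: 213/255 ≈ 0.835294 > 0.04045 → ((0.835294+0.055)/1.055)^2.4 ≈ 0.665387
  G: 19/255 ≈ 0.074510 > 0.04045 → ((0.074510+0.055)/1.055)^2.4 ≈ 0.006512
  B: 181/255 ≈ 0.709804 > 0.04045 → ((0.709804+0.055)/1.055)^2.4 ≈ 0.462077
R_lin = 0.665387, G_lin = 0.006512, B_lin = 0.462077
L = 0.2126×R + 0.7152×G + 0.0722×B
L = 0.2126×0.665387 + 0.7152×0.006512 + 0.0722×0.462077
L ≈ 0.179481


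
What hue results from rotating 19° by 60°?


New hue = (H + rotation) mod 360
New hue = (19 + 60) mod 360
= 79 mod 360
= 79°


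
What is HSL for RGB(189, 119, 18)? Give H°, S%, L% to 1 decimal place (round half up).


Normalize: R'=189/255≈0.7412, G'=119/255≈0.4667, B'=18/255≈0.0706
Max=189/255, Min=18/255, Δ=Max-Min=171/255
L = (Max+Min)/2 = (189+18)/510 = 207/510 = 0.40588… → L = 40.6%
L ≤ 0.5 → S = Δ/(Max+Min) = 171/(189+18) = 171/207 = 0.82608… → S = 82.6%
(the 1/255 factors cancel in S and H, so raw channel differences can be used)
Max is R' → H = 60 × (((G-B)/Δ) mod 6) = 60 × (((119-18)/171) mod 6)
  101/171 = 0.5906…
  H = 60 × 0.5906… = 35.438…° → H = 35.4°
= HSL(35.4°, 82.6%, 40.6%)


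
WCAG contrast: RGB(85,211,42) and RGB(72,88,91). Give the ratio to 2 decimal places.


Linearize each sRGB channel c=v/255: c/12.92 if c ≤ 0.04045 else ((c+0.055)/1.055)^2.4
L = 0.2126×R_lin + 0.7152×G_lin + 0.0722×B_lin
Color 1 (85,211,42):
  R=85: 85/255≈0.3333 > 0.04045 → ((0.3333+0.055)/1.055)^2.4 ≈ 0.09084
  G=211: 211/255≈0.8275 > 0.04045 → ((0.8275+0.055)/1.055)^2.4 ≈ 0.65141
  B=42: 42/255≈0.1647 > 0.04045 → ((0.1647+0.055)/1.055)^2.4 ≈ 0.02315
  L1 = 0.2126×0.09084 + 0.7152×0.65141 + 0.0722×0.02315 ≈ 0.48687
Color 2 (72,88,91):
  R=72: 72/255≈0.2824 > 0.04045 → ((0.2824+0.055)/1.055)^2.4 ≈ 0.06480
  G=88: 88/255≈0.3451 > 0.04045 → ((0.3451+0.055)/1.055)^2.4 ≈ 0.09759
  B=91: 91/255≈0.3569 > 0.04045 → ((0.3569+0.055)/1.055)^2.4 ≈ 0.10462
  L2 = 0.2126×0.06480 + 0.7152×0.09759 + 0.0722×0.10462 ≈ 0.09112
Lighter = 0.48687, Darker = 0.09112
Ratio = (L_lighter + 0.05) / (L_darker + 0.05)
Ratio = (0.48687 + 0.05) / (0.09112 + 0.05) = 0.53687 / 0.14112 ≈ 3.8042
Ratio ≈ 3.80:1


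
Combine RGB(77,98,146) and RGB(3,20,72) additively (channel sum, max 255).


Additive: each channel = min(255, C₁+C₂)
R: 77+3 = 80 → 80
G: 98+20 = 118 → 118
B: 146+72 = 218 → 218
= RGB(80, 118, 218)


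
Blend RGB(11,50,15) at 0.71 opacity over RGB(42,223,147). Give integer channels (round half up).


C = α×F + (1-α)×B, with 1-α = 0.29
R: 0.71×11 + 0.29×42 = 7.81 + 12.18 = 19.99 → 20
G: 0.71×50 + 0.29×223 = 35.50 + 64.67 = 100.17 → 100
B: 0.71×15 + 0.29×147 = 10.65 + 42.63 = 53.28 → 53
= RGB(20, 100, 53)


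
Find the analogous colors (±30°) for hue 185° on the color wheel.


Base hue: 185°
Left analog: (185 - 30) mod 360 = 155°
Right analog: (185 + 30) mod 360 = 215°
Analogous hues = 155° and 215°


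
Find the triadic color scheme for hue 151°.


Triadic: equally spaced at 120° intervals
H1 = 151°
H2 = (151 + 120) mod 360 = 271°
H3 = (151 + 240) mod 360 = 31°
Triadic = 151°, 271°, 31°


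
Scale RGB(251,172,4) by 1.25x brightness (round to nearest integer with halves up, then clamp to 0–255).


Multiply each channel by 1.25, round half up, clamp to [0, 255]
R: 251×1.25 = 313.75 → round → 314 → clamp → 255
G: 172×1.25 = 215
B: 4×1.25 = 5
= RGB(255, 215, 5)


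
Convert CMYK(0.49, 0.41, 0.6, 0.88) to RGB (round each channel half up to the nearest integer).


R = 255 × (1-C) × (1-K) = 255 × 0.51 × 0.12 = 15.606 → 16
G = 255 × (1-M) × (1-K) = 255 × 0.59 × 0.12 = 18.054 → 18
B = 255 × (1-Y) × (1-K) = 255 × 0.40 × 0.12 = 12.24 → 12
= RGB(16, 18, 12)


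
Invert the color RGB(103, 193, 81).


Invert: (255-R, 255-G, 255-B)
R: 255-103 = 152
G: 255-193 = 62
B: 255-81 = 174
= RGB(152, 62, 174)


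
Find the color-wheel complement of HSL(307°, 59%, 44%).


Complement = opposite side of color wheel = hue + 180°
H' = (307 + 180) mod 360 = 127°
S and L unchanged.
= HSL(127°, 59%, 44%)


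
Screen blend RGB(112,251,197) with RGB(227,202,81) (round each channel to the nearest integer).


Screen: C = 255 - (255-A)×(255-B)/255, rounded to nearest integer
R: 255 - (255-112)×(255-227)/255 = 255 - 4004/255 ≈ 255 - 15.702 = 239.298 → 239
G: 255 - (255-251)×(255-202)/255 = 255 - 212/255 ≈ 255 - 0.831 = 254.169 → 254
B: 255 - (255-197)×(255-81)/255 = 255 - 10092/255 ≈ 255 - 39.576 = 215.424 → 215
= RGB(239, 254, 215)


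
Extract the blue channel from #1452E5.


Color: #1452E5
R = 14 = 20
G = 52 = 82
B = E5 = 229
Blue = 229


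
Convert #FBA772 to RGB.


FB → 251 (R)
A7 → 167 (G)
72 → 114 (B)
= RGB(251, 167, 114)


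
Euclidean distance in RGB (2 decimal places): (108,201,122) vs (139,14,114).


d = √[(R₁-R₂)² + (G₁-G₂)² + (B₁-B₂)²]
d = √[(108-139)² + (201-14)² + (122-114)²]
d = √[961 + 34969 + 64]
d = √35994
d ≈ 189.72


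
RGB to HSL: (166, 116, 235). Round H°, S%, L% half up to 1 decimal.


Normalize: R'=166/255≈0.6510, G'=116/255≈0.4549, B'=235/255≈0.9216
Max=235/255, Min=116/255, Δ=Max-Min=119/255
L = (Max+Min)/2 = (235+116)/510 = 351/510 = 0.68823… → L = 68.8%
L > 0.5 → S = Δ/(2-Max-Min) = 119/(510-235-116) = 119/159 = 0.74842… → S = 74.8%
(the 1/255 factors cancel in S and H, so raw channel differences can be used)
Max is B' → H = 60 × ((R-G)/Δ + 4) = 60 × ((166-116)/119 + 4)
  50/119 + 4 = 0.4201… + 4 = 4.4201…
  H = 60 × 4.4201… = 265.210…° → H = 265.2°
= HSL(265.2°, 74.8%, 68.8%)


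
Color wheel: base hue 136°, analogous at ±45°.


Base hue: 136°
Left analog: (136 - 45) mod 360 = 91°
Right analog: (136 + 45) mod 360 = 181°
Analogous hues = 91° and 181°


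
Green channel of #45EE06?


Color: #45EE06
R = 45 = 69
G = EE = 238
B = 06 = 6
Green = 238


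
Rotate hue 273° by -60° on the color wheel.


New hue = (H + rotation) mod 360
New hue = (273 -60) mod 360
= 213 mod 360
= 213°


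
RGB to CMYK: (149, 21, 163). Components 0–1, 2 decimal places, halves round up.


R'=149/255≈0.5843, G'=21/255≈0.0824, B'=163/255≈0.6392
K = 1 - max(R',G',B') = 1 - 163/255 = 92/255 = 0.36078… → 0.36
(1-R'-K)/(1-K) simplifies to (max-R)/max with max = 163:
C = (163-149)/163 = 14/163 = 0.08588… → 0.09
M = (163-21)/163 = 142/163 = 0.87116… → 0.87
Y = (163-163)/163 = 0/163 = 0 → 0.00
= CMYK(0.09, 0.87, 0.00, 0.36)


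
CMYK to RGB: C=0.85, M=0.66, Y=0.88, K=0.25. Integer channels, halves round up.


R = 255 × (1-C) × (1-K) = 255 × 0.15 × 0.75 = 28.6875 → 29
G = 255 × (1-M) × (1-K) = 255 × 0.34 × 0.75 = 65.025 → 65
B = 255 × (1-Y) × (1-K) = 255 × 0.12 × 0.75 = 22.95 → 23
= RGB(29, 65, 23)


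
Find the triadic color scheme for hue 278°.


Triadic: equally spaced at 120° intervals
H1 = 278°
H2 = (278 + 120) mod 360 = 38°
H3 = (278 + 240) mod 360 = 158°
Triadic = 278°, 38°, 158°


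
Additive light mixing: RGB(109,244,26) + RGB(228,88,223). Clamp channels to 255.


Additive: each channel = min(255, C₁+C₂)
R: 109+228 = 337 → 255
G: 244+88 = 332 → 255
B: 26+223 = 249 → 249
= RGB(255, 255, 249)


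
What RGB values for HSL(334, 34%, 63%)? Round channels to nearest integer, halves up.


H=334°, S=0.34, L=0.63
C = (1-|2L-1|)×S = (1-|0.26|)×0.34 = 0.2516
H' = H/60 = 334/60 ≈ 5.5667; X = C×(1-|H' mod 2 - 1|) ≈ 0.1090
m = L - C/2 = 0.63 - 0.1258 = 0.5042
Sector ⌊H'⌋ = 5 → (R',G',B') = (0.2516, 0.0, ≈0.1090)
RGB = ((R'+m)×255, (G'+m)×255, (B'+m)×255) = (192.729, 128.571, 156.3728)
Round half up → RGB(193, 129, 156)


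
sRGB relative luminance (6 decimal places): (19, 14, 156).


Linearize each channel (sRGB transfer function): c = v/255; c_lin = c/12.92 if c ≤ 0.04045, else ((c+0.055)/1.055)^2.4
  R: 19/255 ≈ 0.074510 > 0.04045 → ((0.074510+0.055)/1.055)^2.4 ≈ 0.006512
  G: 14/255 ≈ 0.054902 > 0.04045 → ((0.054902+0.055)/1.055)^2.4 ≈ 0.004391
  B: 156/255 ≈ 0.611765 > 0.04045 → ((0.611765+0.055)/1.055)^2.4 ≈ 0.332452
R_lin = 0.006512, G_lin = 0.004391, B_lin = 0.332452
L = 0.2126×R + 0.7152×G + 0.0722×B
L = 0.2126×0.006512 + 0.7152×0.004391 + 0.0722×0.332452
L ≈ 0.028528


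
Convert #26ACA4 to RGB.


26 → 38 (R)
AC → 172 (G)
A4 → 164 (B)
= RGB(38, 172, 164)


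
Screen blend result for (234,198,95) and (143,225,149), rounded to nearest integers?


Screen: C = 255 - (255-A)×(255-B)/255, rounded to nearest integer
R: 255 - (255-234)×(255-143)/255 = 255 - 2352/255 ≈ 255 - 9.224 = 245.776 → 246
G: 255 - (255-198)×(255-225)/255 = 255 - 1710/255 ≈ 255 - 6.706 = 248.294 → 248
B: 255 - (255-95)×(255-149)/255 = 255 - 16960/255 ≈ 255 - 66.510 = 188.490 → 188
= RGB(246, 248, 188)


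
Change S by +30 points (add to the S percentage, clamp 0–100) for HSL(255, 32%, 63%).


Original S = 32%
Adjustment = +30 percentage points
New S = 32 + (30) = 62
Clamp to [0, 100] → 62
= HSL(255°, 62%, 63%)


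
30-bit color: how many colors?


Colors = 2^bits = 2^30
= 1,073,741,824 colors


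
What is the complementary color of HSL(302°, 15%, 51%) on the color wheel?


Complement = opposite side of color wheel = hue + 180°
H' = (302 + 180) mod 360 = 122°
S and L unchanged.
= HSL(122°, 15%, 51%)


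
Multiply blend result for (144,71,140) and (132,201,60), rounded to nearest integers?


Multiply: C = A×B/255, rounded to nearest integer
R: 144×132/255 = 19008/255 ≈ 74.541 → 75
G: 71×201/255 = 14271/255 ≈ 55.965 → 56
B: 140×60/255 = 8400/255 ≈ 32.941 → 33
= RGB(75, 56, 33)


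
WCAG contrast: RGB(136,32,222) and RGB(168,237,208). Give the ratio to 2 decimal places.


Linearize each sRGB channel c=v/255: c/12.92 if c ≤ 0.04045 else ((c+0.055)/1.055)^2.4
L = 0.2126×R_lin + 0.7152×G_lin + 0.0722×B_lin
Color 1 (136,32,222):
  R=136: 136/255≈0.5333 > 0.04045 → ((0.5333+0.055)/1.055)^2.4 ≈ 0.24620
  G=32: 32/255≈0.1255 > 0.04045 → ((0.1255+0.055)/1.055)^2.4 ≈ 0.01444
  B=222: 222/255≈0.8706 > 0.04045 → ((0.8706+0.055)/1.055)^2.4 ≈ 0.73046
  L1 = 0.2126×0.24620 + 0.7152×0.01444 + 0.0722×0.73046 ≈ 0.11541
Color 2 (168,237,208):
  R=168: 168/255≈0.6588 > 0.04045 → ((0.6588+0.055)/1.055)^2.4 ≈ 0.39157
  G=237: 237/255≈0.9294 > 0.04045 → ((0.9294+0.055)/1.055)^2.4 ≈ 0.84687
  B=208: 208/255≈0.8157 > 0.04045 → ((0.8157+0.055)/1.055)^2.4 ≈ 0.63076
  L2 = 0.2126×0.39157 + 0.7152×0.84687 + 0.0722×0.63076 ≈ 0.73447
Lighter = 0.73447, Darker = 0.11541
Ratio = (L_lighter + 0.05) / (L_darker + 0.05)
Ratio = (0.73447 + 0.05) / (0.11541 + 0.05) = 0.78447 / 0.16541 ≈ 4.7425
Ratio ≈ 4.74:1


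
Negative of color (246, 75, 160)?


Invert: (255-R, 255-G, 255-B)
R: 255-246 = 9
G: 255-75 = 180
B: 255-160 = 95
= RGB(9, 180, 95)


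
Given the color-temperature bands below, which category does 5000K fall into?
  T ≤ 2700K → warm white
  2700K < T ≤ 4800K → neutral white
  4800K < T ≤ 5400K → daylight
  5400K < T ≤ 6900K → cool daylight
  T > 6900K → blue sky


Temperature: 5000K
4800K < 5000K ≤ 5400K → daylight
Classification: daylight


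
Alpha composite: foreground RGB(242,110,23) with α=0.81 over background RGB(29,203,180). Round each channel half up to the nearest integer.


C = α×F + (1-α)×B, with 1-α = 0.19
R: 0.81×242 + 0.19×29 = 196.02 + 5.51 = 201.53 → 202
G: 0.81×110 + 0.19×203 = 89.10 + 38.57 = 127.67 → 128
B: 0.81×23 + 0.19×180 = 18.63 + 34.20 = 52.83 → 53
= RGB(202, 128, 53)


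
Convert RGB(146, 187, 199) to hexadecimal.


R = 146 → 92 (hex)
G = 187 → BB (hex)
B = 199 → C7 (hex)
Hex = #92BBC7


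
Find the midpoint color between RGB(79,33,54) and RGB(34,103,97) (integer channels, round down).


Midpoint: each channel = ⌊(C₁+C₂)/2⌋
R: ⌊(79+34)/2⌋ = 56
G: ⌊(33+103)/2⌋ = 68
B: ⌊(54+97)/2⌋ = 75
= RGB(56, 68, 75)


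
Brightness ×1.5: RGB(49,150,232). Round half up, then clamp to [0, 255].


Multiply each channel by 1.5, round half up, clamp to [0, 255]
R: 49×1.5 = 73.5 → round → 74
G: 150×1.5 = 225
B: 232×1.5 = 348 → clamp → 255
= RGB(74, 225, 255)


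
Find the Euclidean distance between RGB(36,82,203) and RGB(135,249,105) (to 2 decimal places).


d = √[(R₁-R₂)² + (G₁-G₂)² + (B₁-B₂)²]
d = √[(36-135)² + (82-249)² + (203-105)²]
d = √[9801 + 27889 + 9604]
d = √47294
d ≈ 217.47


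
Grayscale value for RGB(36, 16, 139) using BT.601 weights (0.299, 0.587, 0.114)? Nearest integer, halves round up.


Gray = 0.299×R + 0.587×G + 0.114×B
Gray = 0.299×36 + 0.587×16 + 0.114×139
Gray = 10.764 + 9.392 + 15.846
Gray = 36.002 → round half up → 36
Gray = 36


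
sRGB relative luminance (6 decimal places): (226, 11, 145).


Linearize each channel (sRGB transfer function): c = v/255; c_lin = c/12.92 if c ≤ 0.04045, else ((c+0.055)/1.055)^2.4
  R: 226/255 ≈ 0.886275 > 0.04045 → ((0.886275+0.055)/1.055)^2.4 ≈ 0.760525
  G: 11/255 ≈ 0.043137 > 0.04045 → ((0.043137+0.055)/1.055)^2.4 ≈ 0.003347
  B: 145/255 ≈ 0.568627 > 0.04045 → ((0.568627+0.055)/1.055)^2.4 ≈ 0.283149
R_lin = 0.760525, G_lin = 0.003347, B_lin = 0.283149
L = 0.2126×R + 0.7152×G + 0.0722×B
L = 0.2126×0.760525 + 0.7152×0.003347 + 0.0722×0.283149
L ≈ 0.184524


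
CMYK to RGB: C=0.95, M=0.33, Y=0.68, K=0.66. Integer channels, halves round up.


R = 255 × (1-C) × (1-K) = 255 × 0.05 × 0.34 = 4.335 → 4
G = 255 × (1-M) × (1-K) = 255 × 0.67 × 0.34 = 58.089 → 58
B = 255 × (1-Y) × (1-K) = 255 × 0.32 × 0.34 = 27.744 → 28
= RGB(4, 58, 28)


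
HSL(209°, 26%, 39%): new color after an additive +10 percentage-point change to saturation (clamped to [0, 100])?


Original S = 26%
Adjustment = +10 percentage points
New S = 26 + (10) = 36
Clamp to [0, 100] → 36
= HSL(209°, 36%, 39%)


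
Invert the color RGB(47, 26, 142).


Invert: (255-R, 255-G, 255-B)
R: 255-47 = 208
G: 255-26 = 229
B: 255-142 = 113
= RGB(208, 229, 113)


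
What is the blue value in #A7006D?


Color: #A7006D
R = A7 = 167
G = 00 = 0
B = 6D = 109
Blue = 109


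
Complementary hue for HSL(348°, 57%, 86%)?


Complement = opposite side of color wheel = hue + 180°
H' = (348 + 180) mod 360 = 168°
S and L unchanged.
= HSL(168°, 57%, 86%)


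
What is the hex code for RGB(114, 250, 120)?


R = 114 → 72 (hex)
G = 250 → FA (hex)
B = 120 → 78 (hex)
Hex = #72FA78


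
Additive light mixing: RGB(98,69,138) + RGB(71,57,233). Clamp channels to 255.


Additive: each channel = min(255, C₁+C₂)
R: 98+71 = 169 → 169
G: 69+57 = 126 → 126
B: 138+233 = 371 → 255
= RGB(169, 126, 255)


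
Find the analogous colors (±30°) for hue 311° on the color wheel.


Base hue: 311°
Left analog: (311 - 30) mod 360 = 281°
Right analog: (311 + 30) mod 360 = 341°
Analogous hues = 281° and 341°


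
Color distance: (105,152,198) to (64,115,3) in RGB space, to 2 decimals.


d = √[(R₁-R₂)² + (G₁-G₂)² + (B₁-B₂)²]
d = √[(105-64)² + (152-115)² + (198-3)²]
d = √[1681 + 1369 + 38025]
d = √41075
d ≈ 202.67


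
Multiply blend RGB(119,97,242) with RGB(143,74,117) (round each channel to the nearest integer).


Multiply: C = A×B/255, rounded to nearest integer
R: 119×143/255 = 17017/255 ≈ 66.733 → 67
G: 97×74/255 = 7178/255 ≈ 28.149 → 28
B: 242×117/255 = 28314/255 ≈ 111.035 → 111
= RGB(67, 28, 111)


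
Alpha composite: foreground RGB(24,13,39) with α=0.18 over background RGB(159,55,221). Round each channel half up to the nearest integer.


C = α×F + (1-α)×B, with 1-α = 0.82
R: 0.18×24 + 0.82×159 = 4.32 + 130.38 = 134.70 → 135
G: 0.18×13 + 0.82×55 = 2.34 + 45.10 = 47.44 → 47
B: 0.18×39 + 0.82×221 = 7.02 + 181.22 = 188.24 → 188
= RGB(135, 47, 188)


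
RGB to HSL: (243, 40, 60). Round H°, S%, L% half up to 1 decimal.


Normalize: R'=243/255≈0.9529, G'=40/255≈0.1569, B'=60/255≈0.2353
Max=243/255, Min=40/255, Δ=Max-Min=203/255
L = (Max+Min)/2 = (243+40)/510 = 283/510 = 0.55490… → L = 55.5%
L > 0.5 → S = Δ/(2-Max-Min) = 203/(510-243-40) = 203/227 = 0.89427… → S = 89.4%
(the 1/255 factors cancel in S and H, so raw channel differences can be used)
Max is R' → H = 60 × (((G-B)/Δ) mod 6) = 60 × (((40-60)/203) mod 6)
  (-20)/203 = -0.0985…; negative, so add 6 → 5.9014…
  H = 60 × 5.9014… = 354.088…° → H = 354.1°
= HSL(354.1°, 89.4%, 55.5%)


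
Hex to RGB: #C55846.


C5 → 197 (R)
58 → 88 (G)
46 → 70 (B)
= RGB(197, 88, 70)


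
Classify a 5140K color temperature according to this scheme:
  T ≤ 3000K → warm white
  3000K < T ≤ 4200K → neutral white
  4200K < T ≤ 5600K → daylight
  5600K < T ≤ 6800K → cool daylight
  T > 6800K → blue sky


Temperature: 5140K
4200K < 5140K ≤ 5600K → daylight
Classification: daylight


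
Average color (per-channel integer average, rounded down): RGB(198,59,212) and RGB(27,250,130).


Midpoint: each channel = ⌊(C₁+C₂)/2⌋
R: ⌊(198+27)/2⌋ = 112
G: ⌊(59+250)/2⌋ = 154
B: ⌊(212+130)/2⌋ = 171
= RGB(112, 154, 171)


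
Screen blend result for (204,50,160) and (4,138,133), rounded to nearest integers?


Screen: C = 255 - (255-A)×(255-B)/255, rounded to nearest integer
R: 255 - (255-204)×(255-4)/255 = 255 - 12801/255 ≈ 255 - 50.200 = 204.800 → 205
G: 255 - (255-50)×(255-138)/255 = 255 - 23985/255 ≈ 255 - 94.059 = 160.941 → 161
B: 255 - (255-160)×(255-133)/255 = 255 - 11590/255 ≈ 255 - 45.451 = 209.549 → 210
= RGB(205, 161, 210)


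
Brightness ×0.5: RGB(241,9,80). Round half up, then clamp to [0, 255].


Multiply each channel by 0.5, round half up, clamp to [0, 255]
R: 241×0.5 = 120.5 → round → 121
G: 9×0.5 = 4.5 → round → 5
B: 80×0.5 = 40
= RGB(121, 5, 40)


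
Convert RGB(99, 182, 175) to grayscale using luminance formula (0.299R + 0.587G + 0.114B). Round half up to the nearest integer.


Gray = 0.299×R + 0.587×G + 0.114×B
Gray = 0.299×99 + 0.587×182 + 0.114×175
Gray = 29.601 + 106.834 + 19.950
Gray = 156.385 → round half up → 156
Gray = 156


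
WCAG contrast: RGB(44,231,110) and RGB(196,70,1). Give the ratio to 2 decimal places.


Linearize each sRGB channel c=v/255: c/12.92 if c ≤ 0.04045 else ((c+0.055)/1.055)^2.4
L = 0.2126×R_lin + 0.7152×G_lin + 0.0722×B_lin
Color 1 (44,231,110):
  R=44: 44/255≈0.1725 > 0.04045 → ((0.1725+0.055)/1.055)^2.4 ≈ 0.02519
  G=231: 231/255≈0.9059 > 0.04045 → ((0.9059+0.055)/1.055)^2.4 ≈ 0.79910
  B=110: 110/255≈0.4314 > 0.04045 → ((0.4314+0.055)/1.055)^2.4 ≈ 0.15593
  L1 = 0.2126×0.02519 + 0.7152×0.79910 + 0.0722×0.15593 ≈ 0.58813
Color 2 (196,70,1):
  R=196: 196/255≈0.7686 > 0.04045 → ((0.7686+0.055)/1.055)^2.4 ≈ 0.55201
  G=70: 70/255≈0.2745 > 0.04045 → ((0.2745+0.055)/1.055)^2.4 ≈ 0.06125
  B=1: 1/255≈0.0039 ≤ 0.04045 → 0.0039/12.92 ≈ 0.00030
  L2 = 0.2126×0.55201 + 0.7152×0.06125 + 0.0722×0.00030 ≈ 0.16118
Lighter = 0.58813, Darker = 0.16118
Ratio = (L_lighter + 0.05) / (L_darker + 0.05)
Ratio = (0.58813 + 0.05) / (0.16118 + 0.05) = 0.63813 / 0.21118 ≈ 3.0217
Ratio ≈ 3.02:1


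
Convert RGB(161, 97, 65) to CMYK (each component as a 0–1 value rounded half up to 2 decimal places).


R'=161/255≈0.6314, G'=97/255≈0.3804, B'=65/255≈0.2549
K = 1 - max(R',G',B') = 1 - 161/255 = 94/255 = 0.36862… → 0.37
(1-R'-K)/(1-K) simplifies to (max-R)/max with max = 161:
C = (161-161)/161 = 0/161 = 0 → 0.00
M = (161-97)/161 = 64/161 = 0.39751… → 0.40
Y = (161-65)/161 = 96/161 = 0.59627… → 0.60
= CMYK(0.00, 0.40, 0.60, 0.37)


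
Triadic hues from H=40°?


Triadic: equally spaced at 120° intervals
H1 = 40°
H2 = (40 + 120) mod 360 = 160°
H3 = (40 + 240) mod 360 = 280°
Triadic = 40°, 160°, 280°


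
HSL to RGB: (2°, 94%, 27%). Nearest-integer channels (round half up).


H=2°, S=0.94, L=0.27
C = (1-|2L-1|)×S = (1-|-0.46|)×0.94 = 0.5076
H' = H/60 = 2/60 ≈ 0.0333; X = C×(1-|H' mod 2 - 1|) = 0.01692
m = L - C/2 = 0.27 - 0.2538 = 0.0162
Sector ⌊H'⌋ = 0 → (R',G',B') = (0.5076, 0.01692, 0.0)
RGB = ((R'+m)×255, (G'+m)×255, (B'+m)×255) = (133.569, 8.4456, 4.131)
Round half up → RGB(134, 8, 4)


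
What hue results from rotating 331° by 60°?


New hue = (H + rotation) mod 360
New hue = (331 + 60) mod 360
= 391 mod 360
= 31°


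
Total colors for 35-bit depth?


Colors = 2^bits = 2^35
= 34,359,738,368 colors


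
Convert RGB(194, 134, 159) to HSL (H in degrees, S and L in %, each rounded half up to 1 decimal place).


Normalize: R'=194/255≈0.7608, G'=134/255≈0.5255, B'=159/255≈0.6235
Max=194/255, Min=134/255, Δ=Max-Min=60/255
L = (Max+Min)/2 = (194+134)/510 = 328/510 = 0.64313… → L = 64.3%
L > 0.5 → S = Δ/(2-Max-Min) = 60/(510-194-134) = 60/182 = 0.32967… → S = 33.0%
(the 1/255 factors cancel in S and H, so raw channel differences can be used)
Max is R' → H = 60 × (((G-B)/Δ) mod 6) = 60 × (((134-159)/60) mod 6)
  (-25)/60 = -0.4166…; negative, so add 6 → 5.5833…
  H = 60 × 5.5833… = 335° → H = 335.0°
= HSL(335.0°, 33.0%, 64.3%)


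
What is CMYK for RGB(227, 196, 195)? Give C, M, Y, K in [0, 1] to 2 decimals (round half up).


R'=227/255≈0.8902, G'=196/255≈0.7686, B'=195/255≈0.7647
K = 1 - max(R',G',B') = 1 - 227/255 = 28/255 = 0.10980… → 0.11
(1-R'-K)/(1-K) simplifies to (max-R)/max with max = 227:
C = (227-227)/227 = 0/227 = 0 → 0.00
M = (227-196)/227 = 31/227 = 0.13656… → 0.14
Y = (227-195)/227 = 32/227 = 0.14096… → 0.14
= CMYK(0.00, 0.14, 0.14, 0.11)


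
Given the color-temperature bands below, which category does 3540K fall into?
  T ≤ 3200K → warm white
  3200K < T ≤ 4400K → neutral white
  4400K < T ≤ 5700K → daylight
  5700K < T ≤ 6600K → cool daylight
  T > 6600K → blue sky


Temperature: 3540K
3200K < 3540K ≤ 4400K → neutral white
Classification: neutral white


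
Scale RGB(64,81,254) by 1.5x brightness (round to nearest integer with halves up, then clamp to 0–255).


Multiply each channel by 1.5, round half up, clamp to [0, 255]
R: 64×1.5 = 96
G: 81×1.5 = 121.5 → round → 122
B: 254×1.5 = 381 → clamp → 255
= RGB(96, 122, 255)


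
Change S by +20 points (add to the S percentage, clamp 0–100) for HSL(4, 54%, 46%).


Original S = 54%
Adjustment = +20 percentage points
New S = 54 + (20) = 74
Clamp to [0, 100] → 74
= HSL(4°, 74%, 46%)


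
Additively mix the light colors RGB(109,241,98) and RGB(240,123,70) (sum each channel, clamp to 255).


Additive: each channel = min(255, C₁+C₂)
R: 109+240 = 349 → 255
G: 241+123 = 364 → 255
B: 98+70 = 168 → 168
= RGB(255, 255, 168)


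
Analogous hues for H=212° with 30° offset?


Base hue: 212°
Left analog: (212 - 30) mod 360 = 182°
Right analog: (212 + 30) mod 360 = 242°
Analogous hues = 182° and 242°


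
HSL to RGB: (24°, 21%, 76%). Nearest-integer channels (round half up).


H=24°, S=0.21, L=0.76
C = (1-|2L-1|)×S = (1-|0.52|)×0.21 = 0.1008
H' = H/60 = 24/60 ≈ 0.4000; X = C×(1-|H' mod 2 - 1|) = 0.04032
m = L - C/2 = 0.76 - 0.0504 = 0.7096
Sector ⌊H'⌋ = 0 → (R',G',B') = (0.1008, 0.04032, 0.0)
RGB = ((R'+m)×255, (G'+m)×255, (B'+m)×255) = (206.652, 191.2296, 180.948)
Round half up → RGB(207, 191, 181)


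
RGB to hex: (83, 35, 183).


R = 83 → 53 (hex)
G = 35 → 23 (hex)
B = 183 → B7 (hex)
Hex = #5323B7


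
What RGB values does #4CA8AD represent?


4C → 76 (R)
A8 → 168 (G)
AD → 173 (B)
= RGB(76, 168, 173)


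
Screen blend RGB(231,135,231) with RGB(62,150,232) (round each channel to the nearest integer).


Screen: C = 255 - (255-A)×(255-B)/255, rounded to nearest integer
R: 255 - (255-231)×(255-62)/255 = 255 - 4632/255 ≈ 255 - 18.165 = 236.835 → 237
G: 255 - (255-135)×(255-150)/255 = 255 - 12600/255 ≈ 255 - 49.412 = 205.588 → 206
B: 255 - (255-231)×(255-232)/255 = 255 - 552/255 ≈ 255 - 2.165 = 252.835 → 253
= RGB(237, 206, 253)


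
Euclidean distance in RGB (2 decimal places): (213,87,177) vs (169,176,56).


d = √[(R₁-R₂)² + (G₁-G₂)² + (B₁-B₂)²]
d = √[(213-169)² + (87-176)² + (177-56)²]
d = √[1936 + 7921 + 14641]
d = √24498
d ≈ 156.52


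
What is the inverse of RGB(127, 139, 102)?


Invert: (255-R, 255-G, 255-B)
R: 255-127 = 128
G: 255-139 = 116
B: 255-102 = 153
= RGB(128, 116, 153)


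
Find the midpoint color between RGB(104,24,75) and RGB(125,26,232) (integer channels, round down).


Midpoint: each channel = ⌊(C₁+C₂)/2⌋
R: ⌊(104+125)/2⌋ = 114
G: ⌊(24+26)/2⌋ = 25
B: ⌊(75+232)/2⌋ = 153
= RGB(114, 25, 153)


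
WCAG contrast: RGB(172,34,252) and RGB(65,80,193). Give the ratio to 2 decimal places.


Linearize each sRGB channel c=v/255: c/12.92 if c ≤ 0.04045 else ((c+0.055)/1.055)^2.4
L = 0.2126×R_lin + 0.7152×G_lin + 0.0722×B_lin
Color 1 (172,34,252):
  R=172: 172/255≈0.6745 > 0.04045 → ((0.6745+0.055)/1.055)^2.4 ≈ 0.41254
  G=34: 34/255≈0.1333 > 0.04045 → ((0.1333+0.055)/1.055)^2.4 ≈ 0.01600
  B=252: 252/255≈0.9882 > 0.04045 → ((0.9882+0.055)/1.055)^2.4 ≈ 0.97345
  L1 = 0.2126×0.41254 + 0.7152×0.01600 + 0.0722×0.97345 ≈ 0.16943
Color 2 (65,80,193):
  R=65: 65/255≈0.2549 > 0.04045 → ((0.2549+0.055)/1.055)^2.4 ≈ 0.05286
  G=80: 80/255≈0.3137 > 0.04045 → ((0.3137+0.055)/1.055)^2.4 ≈ 0.08022
  B=193: 193/255≈0.7569 > 0.04045 → ((0.7569+0.055)/1.055)^2.4 ≈ 0.53328
  L2 = 0.2126×0.05286 + 0.7152×0.08022 + 0.0722×0.53328 ≈ 0.10711
Lighter = 0.16943, Darker = 0.10711
Ratio = (L_lighter + 0.05) / (L_darker + 0.05)
Ratio = (0.16943 + 0.05) / (0.10711 + 0.05) = 0.21943 / 0.15711 ≈ 1.3966
Ratio ≈ 1.40:1


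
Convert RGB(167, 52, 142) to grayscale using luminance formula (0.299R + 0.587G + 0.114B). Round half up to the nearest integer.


Gray = 0.299×R + 0.587×G + 0.114×B
Gray = 0.299×167 + 0.587×52 + 0.114×142
Gray = 49.933 + 30.524 + 16.188
Gray = 96.645 → round half up → 97
Gray = 97


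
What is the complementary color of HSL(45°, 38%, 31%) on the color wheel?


Complement = opposite side of color wheel = hue + 180°
H' = (45 + 180) mod 360 = 225°
S and L unchanged.
= HSL(225°, 38%, 31%)


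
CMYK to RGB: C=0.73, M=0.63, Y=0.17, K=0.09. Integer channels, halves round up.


R = 255 × (1-C) × (1-K) = 255 × 0.27 × 0.91 = 62.6535 → 63
G = 255 × (1-M) × (1-K) = 255 × 0.37 × 0.91 = 85.8585 → 86
B = 255 × (1-Y) × (1-K) = 255 × 0.83 × 0.91 = 192.6015 → 193
= RGB(63, 86, 193)


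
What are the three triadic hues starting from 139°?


Triadic: equally spaced at 120° intervals
H1 = 139°
H2 = (139 + 120) mod 360 = 259°
H3 = (139 + 240) mod 360 = 19°
Triadic = 139°, 259°, 19°


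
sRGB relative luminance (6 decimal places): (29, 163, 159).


Linearize each channel (sRGB transfer function): c = v/255; c_lin = c/12.92 if c ≤ 0.04045, else ((c+0.055)/1.055)^2.4
  R: 29/255 ≈ 0.113725 > 0.04045 → ((0.113725+0.055)/1.055)^2.4 ≈ 0.012286
  G: 163/255 ≈ 0.639216 > 0.04045 → ((0.639216+0.055)/1.055)^2.4 ≈ 0.366253
  B: 159/255 ≈ 0.623529 > 0.04045 → ((0.623529+0.055)/1.055)^2.4 ≈ 0.346704
R_lin = 0.012286, G_lin = 0.366253, B_lin = 0.346704
L = 0.2126×R + 0.7152×G + 0.0722×B
L = 0.2126×0.012286 + 0.7152×0.366253 + 0.0722×0.346704
L ≈ 0.289588


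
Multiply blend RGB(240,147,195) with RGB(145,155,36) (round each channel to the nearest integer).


Multiply: C = A×B/255, rounded to nearest integer
R: 240×145/255 = 34800/255 ≈ 136.471 → 136
G: 147×155/255 = 22785/255 ≈ 89.353 → 89
B: 195×36/255 = 7020/255 ≈ 27.529 → 28
= RGB(136, 89, 28)


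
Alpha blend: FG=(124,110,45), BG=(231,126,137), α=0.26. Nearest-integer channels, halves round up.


C = α×F + (1-α)×B, with 1-α = 0.74
R: 0.26×124 + 0.74×231 = 32.24 + 170.94 = 203.18 → 203
G: 0.26×110 + 0.74×126 = 28.60 + 93.24 = 121.84 → 122
B: 0.26×45 + 0.74×137 = 11.70 + 101.38 = 113.08 → 113
= RGB(203, 122, 113)


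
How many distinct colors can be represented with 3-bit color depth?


Colors = 2^bits = 2^3
= 8 colors


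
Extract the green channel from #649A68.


Color: #649A68
R = 64 = 100
G = 9A = 154
B = 68 = 104
Green = 154


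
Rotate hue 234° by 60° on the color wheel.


New hue = (H + rotation) mod 360
New hue = (234 + 60) mod 360
= 294 mod 360
= 294°


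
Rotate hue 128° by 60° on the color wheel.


New hue = (H + rotation) mod 360
New hue = (128 + 60) mod 360
= 188 mod 360
= 188°


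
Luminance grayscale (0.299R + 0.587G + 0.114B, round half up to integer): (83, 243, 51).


Gray = 0.299×R + 0.587×G + 0.114×B
Gray = 0.299×83 + 0.587×243 + 0.114×51
Gray = 24.817 + 142.641 + 5.814
Gray = 173.272 → round half up → 173
Gray = 173


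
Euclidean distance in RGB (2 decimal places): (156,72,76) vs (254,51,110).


d = √[(R₁-R₂)² + (G₁-G₂)² + (B₁-B₂)²]
d = √[(156-254)² + (72-51)² + (76-110)²]
d = √[9604 + 441 + 1156]
d = √11201
d ≈ 105.83


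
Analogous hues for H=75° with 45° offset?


Base hue: 75°
Left analog: (75 - 45) mod 360 = 30°
Right analog: (75 + 45) mod 360 = 120°
Analogous hues = 30° and 120°


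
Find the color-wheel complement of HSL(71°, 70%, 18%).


Complement = opposite side of color wheel = hue + 180°
H' = (71 + 180) mod 360 = 251°
S and L unchanged.
= HSL(251°, 70%, 18%)


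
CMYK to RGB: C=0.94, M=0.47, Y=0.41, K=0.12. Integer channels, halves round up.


R = 255 × (1-C) × (1-K) = 255 × 0.06 × 0.88 = 13.464 → 13
G = 255 × (1-M) × (1-K) = 255 × 0.53 × 0.88 = 118.932 → 119
B = 255 × (1-Y) × (1-K) = 255 × 0.59 × 0.88 = 132.396 → 132
= RGB(13, 119, 132)


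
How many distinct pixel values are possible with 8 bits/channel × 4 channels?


Total bits = 8 bits/channel × 4 channels = 32 bits
Distinct pixel values = 2^32
= 4,294,967,296 pixel values


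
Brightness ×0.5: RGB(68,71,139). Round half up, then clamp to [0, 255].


Multiply each channel by 0.5, round half up, clamp to [0, 255]
R: 68×0.5 = 34
G: 71×0.5 = 35.5 → round → 36
B: 139×0.5 = 69.5 → round → 70
= RGB(34, 36, 70)


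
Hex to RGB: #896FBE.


89 → 137 (R)
6F → 111 (G)
BE → 190 (B)
= RGB(137, 111, 190)


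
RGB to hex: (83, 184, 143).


R = 83 → 53 (hex)
G = 184 → B8 (hex)
B = 143 → 8F (hex)
Hex = #53B88F


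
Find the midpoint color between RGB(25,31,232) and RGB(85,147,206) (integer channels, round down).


Midpoint: each channel = ⌊(C₁+C₂)/2⌋
R: ⌊(25+85)/2⌋ = 55
G: ⌊(31+147)/2⌋ = 89
B: ⌊(232+206)/2⌋ = 219
= RGB(55, 89, 219)


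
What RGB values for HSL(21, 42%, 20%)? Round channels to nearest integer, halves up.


H=21°, S=0.42, L=0.20
C = (1-|2L-1|)×S = (1-|-0.60|)×0.42 = 0.168
H' = H/60 = 21/60 ≈ 0.3500; X = C×(1-|H' mod 2 - 1|) = 0.0588
m = L - C/2 = 0.20 - 0.084 = 0.116
Sector ⌊H'⌋ = 0 → (R',G',B') = (0.168, 0.0588, 0.0)
RGB = ((R'+m)×255, (G'+m)×255, (B'+m)×255) = (72.42, 44.574, 29.58)
Round half up → RGB(72, 45, 30)


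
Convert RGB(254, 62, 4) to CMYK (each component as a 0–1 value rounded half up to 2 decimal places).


R'=254/255≈0.9961, G'=62/255≈0.2431, B'=4/255≈0.0157
K = 1 - max(R',G',B') = 1 - 254/255 = 1/255 = 0.00392… → 0.00
(1-R'-K)/(1-K) simplifies to (max-R)/max with max = 254:
C = (254-254)/254 = 0/254 = 0 → 0.00
M = (254-62)/254 = 192/254 = 0.75590… → 0.76
Y = (254-4)/254 = 250/254 = 0.98425… → 0.98
= CMYK(0.00, 0.76, 0.98, 0.00)


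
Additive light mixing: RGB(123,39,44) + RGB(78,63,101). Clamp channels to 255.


Additive: each channel = min(255, C₁+C₂)
R: 123+78 = 201 → 201
G: 39+63 = 102 → 102
B: 44+101 = 145 → 145
= RGB(201, 102, 145)


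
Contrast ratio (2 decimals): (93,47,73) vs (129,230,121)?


Linearize each sRGB channel c=v/255: c/12.92 if c ≤ 0.04045 else ((c+0.055)/1.055)^2.4
L = 0.2126×R_lin + 0.7152×G_lin + 0.0722×B_lin
Color 1 (93,47,73):
  R=93: 93/255≈0.3647 > 0.04045 → ((0.3647+0.055)/1.055)^2.4 ≈ 0.10946
  G=47: 47/255≈0.1843 > 0.04045 → ((0.1843+0.055)/1.055)^2.4 ≈ 0.02843
  B=73: 73/255≈0.2863 > 0.04045 → ((0.2863+0.055)/1.055)^2.4 ≈ 0.06663
  L1 = 0.2126×0.10946 + 0.7152×0.02843 + 0.0722×0.06663 ≈ 0.04841
Color 2 (129,230,121):
  R=129: 129/255≈0.5059 > 0.04045 → ((0.5059+0.055)/1.055)^2.4 ≈ 0.21953
  G=230: 230/255≈0.9020 > 0.04045 → ((0.9020+0.055)/1.055)^2.4 ≈ 0.79130
  B=121: 121/255≈0.4745 > 0.04045 → ((0.4745+0.055)/1.055)^2.4 ≈ 0.19120
  L2 = 0.2126×0.21953 + 0.7152×0.79130 + 0.0722×0.19120 ≈ 0.62641
Lighter = 0.62641, Darker = 0.04841
Ratio = (L_lighter + 0.05) / (L_darker + 0.05)
Ratio = (0.62641 + 0.05) / (0.04841 + 0.05) = 0.67641 / 0.09841 ≈ 6.8733
Ratio ≈ 6.87:1


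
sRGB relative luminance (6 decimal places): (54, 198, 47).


Linearize each channel (sRGB transfer function): c = v/255; c_lin = c/12.92 if c ≤ 0.04045, else ((c+0.055)/1.055)^2.4
  R: 54/255 ≈ 0.211765 > 0.04045 → ((0.211765+0.055)/1.055)^2.4 ≈ 0.036889
  G: 198/255 ≈ 0.776471 > 0.04045 → ((0.776471+0.055)/1.055)^2.4 ≈ 0.564712
  B: 47/255 ≈ 0.184314 > 0.04045 → ((0.184314+0.055)/1.055)^2.4 ≈ 0.028426
R_lin = 0.036889, G_lin = 0.564712, B_lin = 0.028426
L = 0.2126×R + 0.7152×G + 0.0722×B
L = 0.2126×0.036889 + 0.7152×0.564712 + 0.0722×0.028426
L ≈ 0.413777


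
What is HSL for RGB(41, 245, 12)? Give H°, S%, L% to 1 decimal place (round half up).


Normalize: R'=41/255≈0.1608, G'=245/255≈0.9608, B'=12/255≈0.0471
Max=245/255, Min=12/255, Δ=Max-Min=233/255
L = (Max+Min)/2 = (245+12)/510 = 257/510 = 0.50392… → L = 50.4%
L > 0.5 → S = Δ/(2-Max-Min) = 233/(510-245-12) = 233/253 = 0.92094… → S = 92.1%
(the 1/255 factors cancel in S and H, so raw channel differences can be used)
Max is G' → H = 60 × ((B-R)/Δ + 2) = 60 × ((12-41)/233 + 2)
  -29/233 + 2 = -0.1244… + 2 = 1.8755…
  H = 60 × 1.8755… = 112.532…° → H = 112.5°
= HSL(112.5°, 92.1%, 50.4%)


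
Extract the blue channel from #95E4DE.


Color: #95E4DE
R = 95 = 149
G = E4 = 228
B = DE = 222
Blue = 222


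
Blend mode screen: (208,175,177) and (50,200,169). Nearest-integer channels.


Screen: C = 255 - (255-A)×(255-B)/255, rounded to nearest integer
R: 255 - (255-208)×(255-50)/255 = 255 - 9635/255 ≈ 255 - 37.784 = 217.216 → 217
G: 255 - (255-175)×(255-200)/255 = 255 - 4400/255 ≈ 255 - 17.255 = 237.745 → 238
B: 255 - (255-177)×(255-169)/255 = 255 - 6708/255 ≈ 255 - 26.306 = 228.694 → 229
= RGB(217, 238, 229)


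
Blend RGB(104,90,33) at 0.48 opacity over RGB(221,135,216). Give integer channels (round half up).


C = α×F + (1-α)×B, with 1-α = 0.52
R: 0.48×104 + 0.52×221 = 49.92 + 114.92 = 164.84 → 165
G: 0.48×90 + 0.52×135 = 43.20 + 70.20 = 113.40 → 113
B: 0.48×33 + 0.52×216 = 15.84 + 112.32 = 128.16 → 128
= RGB(165, 113, 128)


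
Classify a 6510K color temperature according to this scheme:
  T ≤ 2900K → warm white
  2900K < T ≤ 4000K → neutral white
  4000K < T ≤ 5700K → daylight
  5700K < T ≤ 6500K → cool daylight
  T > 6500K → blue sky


Temperature: 6510K
6510K > 6500K → blue sky
Classification: blue sky


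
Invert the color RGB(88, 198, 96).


Invert: (255-R, 255-G, 255-B)
R: 255-88 = 167
G: 255-198 = 57
B: 255-96 = 159
= RGB(167, 57, 159)


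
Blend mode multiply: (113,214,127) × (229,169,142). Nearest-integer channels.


Multiply: C = A×B/255, rounded to nearest integer
R: 113×229/255 = 25877/255 ≈ 101.478 → 101
G: 214×169/255 = 36166/255 ≈ 141.827 → 142
B: 127×142/255 = 18034/255 ≈ 70.722 → 71
= RGB(101, 142, 71)


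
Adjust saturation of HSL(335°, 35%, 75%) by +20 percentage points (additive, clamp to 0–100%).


Original S = 35%
Adjustment = +20 percentage points
New S = 35 + (20) = 55
Clamp to [0, 100] → 55
= HSL(335°, 55%, 75%)


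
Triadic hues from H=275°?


Triadic: equally spaced at 120° intervals
H1 = 275°
H2 = (275 + 120) mod 360 = 35°
H3 = (275 + 240) mod 360 = 155°
Triadic = 275°, 35°, 155°


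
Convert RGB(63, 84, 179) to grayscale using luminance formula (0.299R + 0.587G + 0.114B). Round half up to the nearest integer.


Gray = 0.299×R + 0.587×G + 0.114×B
Gray = 0.299×63 + 0.587×84 + 0.114×179
Gray = 18.837 + 49.308 + 20.406
Gray = 88.551 → round half up → 89
Gray = 89


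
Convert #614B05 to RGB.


61 → 97 (R)
4B → 75 (G)
05 → 5 (B)
= RGB(97, 75, 5)


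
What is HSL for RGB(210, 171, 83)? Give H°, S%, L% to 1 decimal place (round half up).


Normalize: R'=210/255≈0.8235, G'=171/255≈0.6706, B'=83/255≈0.3255
Max=210/255, Min=83/255, Δ=Max-Min=127/255
L = (Max+Min)/2 = (210+83)/510 = 293/510 = 0.57450… → L = 57.5%
L > 0.5 → S = Δ/(2-Max-Min) = 127/(510-210-83) = 127/217 = 0.58525… → S = 58.5%
(the 1/255 factors cancel in S and H, so raw channel differences can be used)
Max is R' → H = 60 × (((G-B)/Δ) mod 6) = 60 × (((171-83)/127) mod 6)
  88/127 = 0.6929…
  H = 60 × 0.6929… = 41.574…° → H = 41.6°
= HSL(41.6°, 58.5%, 57.5%)


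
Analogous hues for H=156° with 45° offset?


Base hue: 156°
Left analog: (156 - 45) mod 360 = 111°
Right analog: (156 + 45) mod 360 = 201°
Analogous hues = 111° and 201°


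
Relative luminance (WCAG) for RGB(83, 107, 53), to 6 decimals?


Linearize each channel (sRGB transfer function): c = v/255; c_lin = c/12.92 if c ≤ 0.04045, else ((c+0.055)/1.055)^2.4
  R: 83/255 ≈ 0.325490 > 0.04045 → ((0.325490+0.055)/1.055)^2.4 ≈ 0.086500
  G: 107/255 ≈ 0.419608 > 0.04045 → ((0.419608+0.055)/1.055)^2.4 ≈ 0.147027
  B: 53/255 ≈ 0.207843 > 0.04045 → ((0.207843+0.055)/1.055)^2.4 ≈ 0.035601
R_lin = 0.086500, G_lin = 0.147027, B_lin = 0.035601
L = 0.2126×R + 0.7152×G + 0.0722×B
L = 0.2126×0.086500 + 0.7152×0.147027 + 0.0722×0.035601
L ≈ 0.126114


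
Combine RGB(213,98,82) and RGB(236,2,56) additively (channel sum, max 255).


Additive: each channel = min(255, C₁+C₂)
R: 213+236 = 449 → 255
G: 98+2 = 100 → 100
B: 82+56 = 138 → 138
= RGB(255, 100, 138)


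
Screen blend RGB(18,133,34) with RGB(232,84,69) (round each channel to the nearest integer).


Screen: C = 255 - (255-A)×(255-B)/255, rounded to nearest integer
R: 255 - (255-18)×(255-232)/255 = 255 - 5451/255 ≈ 255 - 21.376 = 233.624 → 234
G: 255 - (255-133)×(255-84)/255 = 255 - 20862/255 ≈ 255 - 81.812 = 173.188 → 173
B: 255 - (255-34)×(255-69)/255 = 255 - 41106/255 ≈ 255 - 161.200 = 93.800 → 94
= RGB(234, 173, 94)


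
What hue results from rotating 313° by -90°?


New hue = (H + rotation) mod 360
New hue = (313 -90) mod 360
= 223 mod 360
= 223°


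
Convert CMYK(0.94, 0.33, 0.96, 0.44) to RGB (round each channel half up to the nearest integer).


R = 255 × (1-C) × (1-K) = 255 × 0.06 × 0.56 = 8.568 → 9
G = 255 × (1-M) × (1-K) = 255 × 0.67 × 0.56 = 95.676 → 96
B = 255 × (1-Y) × (1-K) = 255 × 0.04 × 0.56 = 5.712 → 6
= RGB(9, 96, 6)


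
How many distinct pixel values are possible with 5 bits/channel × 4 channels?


Total bits = 5 bits/channel × 4 channels = 20 bits
Distinct pixel values = 2^20
= 1,048,576 pixel values
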